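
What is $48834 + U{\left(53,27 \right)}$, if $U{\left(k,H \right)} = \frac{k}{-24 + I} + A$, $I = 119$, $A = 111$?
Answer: $\frac{4649828}{95} \approx 48946.0$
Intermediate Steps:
$U{\left(k,H \right)} = 111 + \frac{k}{95}$ ($U{\left(k,H \right)} = \frac{k}{-24 + 119} + 111 = \frac{k}{95} + 111 = 111 + \frac{k}{95}$)
$48834 + U{\left(53,27 \right)} = 48834 + \left(111 + \frac{1}{95} \cdot 53\right) = 48834 + \left(111 + \frac{53}{95}\right) = 48834 + \frac{10598}{95} = \frac{4649828}{95}$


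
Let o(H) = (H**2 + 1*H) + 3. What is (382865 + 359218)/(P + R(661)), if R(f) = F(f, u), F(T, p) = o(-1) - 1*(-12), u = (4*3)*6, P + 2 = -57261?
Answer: -742083/57248 ≈ -12.963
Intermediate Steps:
o(H) = 3 + H + H**2 (o(H) = (H**2 + H) + 3 = (H + H**2) + 3 = 3 + H + H**2)
P = -57263 (P = -2 - 57261 = -57263)
u = 72 (u = 12*6 = 72)
F(T, p) = 15 (F(T, p) = (3 - 1 + (-1)**2) - 1*(-12) = (3 - 1 + 1) + 12 = 3 + 12 = 15)
R(f) = 15
(382865 + 359218)/(P + R(661)) = (382865 + 359218)/(-57263 + 15) = 742083/(-57248) = 742083*(-1/57248) = -742083/57248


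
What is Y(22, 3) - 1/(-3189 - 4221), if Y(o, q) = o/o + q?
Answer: 29641/7410 ≈ 4.0001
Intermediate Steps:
Y(o, q) = 1 + q
Y(22, 3) - 1/(-3189 - 4221) = (1 + 3) - 1/(-3189 - 4221) = 4 - 1/(-7410) = 4 - 1*(-1/7410) = 4 + 1/7410 = 29641/7410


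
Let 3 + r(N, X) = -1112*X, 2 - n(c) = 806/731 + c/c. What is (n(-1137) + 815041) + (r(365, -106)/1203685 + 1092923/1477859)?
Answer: 62343926686486349738/76491698547845 ≈ 8.1504e+5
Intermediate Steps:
n(c) = -75/731 (n(c) = 2 - (806/731 + c/c) = 2 - (806*(1/731) + 1) = 2 - (806/731 + 1) = 2 - 1*1537/731 = 2 - 1537/731 = -75/731)
r(N, X) = -3 - 1112*X
(n(-1137) + 815041) + (r(365, -106)/1203685 + 1092923/1477859) = (-75/731 + 815041) + ((-3 - 1112*(-106))/1203685 + 1092923/1477859) = 595794896/731 + ((-3 + 117872)*(1/1203685) + 1092923*(1/1477859)) = 595794896/731 + (117869*(1/1203685) + 1092923/1477859) = 595794896/731 + (117869/1203685 + 1092923/1477859) = 595794896/731 + 1489728783726/1778876710415 = 62343926686486349738/76491698547845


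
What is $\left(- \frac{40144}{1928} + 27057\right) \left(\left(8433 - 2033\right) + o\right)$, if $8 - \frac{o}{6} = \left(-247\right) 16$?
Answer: $\frac{196514085040}{241} \approx 8.1541 \cdot 10^{8}$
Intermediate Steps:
$o = 23760$ ($o = 48 - 6 \left(\left(-247\right) 16\right) = 48 - -23712 = 48 + 23712 = 23760$)
$\left(- \frac{40144}{1928} + 27057\right) \left(\left(8433 - 2033\right) + o\right) = \left(- \frac{40144}{1928} + 27057\right) \left(\left(8433 - 2033\right) + 23760\right) = \left(\left(-40144\right) \frac{1}{1928} + 27057\right) \left(\left(8433 - 2033\right) + 23760\right) = \left(- \frac{5018}{241} + 27057\right) \left(6400 + 23760\right) = \frac{6515719}{241} \cdot 30160 = \frac{196514085040}{241}$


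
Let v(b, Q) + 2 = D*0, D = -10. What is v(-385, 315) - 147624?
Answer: -147626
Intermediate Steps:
v(b, Q) = -2 (v(b, Q) = -2 - 10*0 = -2 + 0 = -2)
v(-385, 315) - 147624 = -2 - 147624 = -147626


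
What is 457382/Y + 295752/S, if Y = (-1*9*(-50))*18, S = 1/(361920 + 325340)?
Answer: 823197004284691/4050 ≈ 2.0326e+11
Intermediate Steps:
S = 1/687260 ≈ 1.4551e-6
Y = 8100 (Y = -9*(-50)*18 = 450*18 = 8100)
457382/Y + 295752/S = 457382/8100 + 295752/(1/687260) = 457382*(1/8100) + 295752*687260 = 228691/4050 + 203258519520 = 823197004284691/4050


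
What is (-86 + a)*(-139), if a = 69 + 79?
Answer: -8618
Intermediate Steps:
a = 148
(-86 + a)*(-139) = (-86 + 148)*(-139) = 62*(-139) = -8618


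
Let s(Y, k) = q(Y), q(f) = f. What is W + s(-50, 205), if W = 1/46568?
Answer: -2328399/46568 ≈ -50.000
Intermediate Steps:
s(Y, k) = Y
W = 1/46568 ≈ 2.1474e-5
W + s(-50, 205) = 1/46568 - 50 = -2328399/46568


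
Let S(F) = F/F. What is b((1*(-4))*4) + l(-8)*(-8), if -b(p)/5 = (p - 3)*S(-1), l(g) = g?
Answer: 159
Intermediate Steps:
S(F) = 1
b(p) = 15 - 5*p (b(p) = -5*(p - 3) = -5*(-3 + p) = 15 - 5*p)
b((1*(-4))*4) + l(-8)*(-8) = (15 - 5*1*(-4)*4) - 8*(-8) = (15 - (-20)*4) + 64 = (15 - 5*(-16)) + 64 = (15 + 80) + 64 = 95 + 64 = 159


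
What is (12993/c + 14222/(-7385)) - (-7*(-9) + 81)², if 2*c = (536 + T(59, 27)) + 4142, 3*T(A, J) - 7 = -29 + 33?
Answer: -430082031872/20744465 ≈ -20732.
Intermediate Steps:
T(A, J) = 11/3 (T(A, J) = 7/3 + (-29 + 33)/3 = 7/3 + (⅓)*4 = 7/3 + 4/3 = 11/3)
c = 14045/6 (c = ((536 + 11/3) + 4142)/2 = (1619/3 + 4142)/2 = (½)*(14045/3) = 14045/6 ≈ 2340.8)
(12993/c + 14222/(-7385)) - (-7*(-9) + 81)² = (12993/(14045/6) + 14222/(-7385)) - (-7*(-9) + 81)² = (12993*(6/14045) + 14222*(-1/7385)) - (63 + 81)² = (77958/14045 - 14222/7385) - 1*144² = 75194368/20744465 - 1*20736 = 75194368/20744465 - 20736 = -430082031872/20744465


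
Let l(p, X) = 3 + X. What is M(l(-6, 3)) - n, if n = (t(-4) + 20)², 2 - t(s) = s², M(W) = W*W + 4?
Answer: 4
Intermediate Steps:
M(W) = 4 + W² (M(W) = W² + 4 = 4 + W²)
t(s) = 2 - s²
n = 36 (n = ((2 - 1*(-4)²) + 20)² = ((2 - 1*16) + 20)² = ((2 - 16) + 20)² = (-14 + 20)² = 6² = 36)
M(l(-6, 3)) - n = (4 + (3 + 3)²) - 1*36 = (4 + 6²) - 36 = (4 + 36) - 36 = 40 - 36 = 4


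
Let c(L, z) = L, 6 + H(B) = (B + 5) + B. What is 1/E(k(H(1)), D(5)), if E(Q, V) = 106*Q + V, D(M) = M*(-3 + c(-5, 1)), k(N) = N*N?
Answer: 1/66 ≈ 0.015152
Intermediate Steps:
H(B) = -1 + 2*B (H(B) = -6 + ((B + 5) + B) = -6 + ((5 + B) + B) = -6 + (5 + 2*B) = -1 + 2*B)
k(N) = N²
D(M) = -8*M (D(M) = M*(-3 - 5) = M*(-8) = -8*M)
E(Q, V) = V + 106*Q
1/E(k(H(1)), D(5)) = 1/(-8*5 + 106*(-1 + 2*1)²) = 1/(-40 + 106*(-1 + 2)²) = 1/(-40 + 106*1²) = 1/(-40 + 106*1) = 1/(-40 + 106) = 1/66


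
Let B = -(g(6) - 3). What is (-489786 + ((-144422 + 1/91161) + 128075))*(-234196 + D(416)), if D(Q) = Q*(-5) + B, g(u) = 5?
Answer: 1557395734766648/13023 ≈ 1.1959e+11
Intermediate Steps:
B = -2 (B = -(5 - 3) = -1*2 = -2)
D(Q) = -2 - 5*Q (D(Q) = Q*(-5) - 2 = -5*Q - 2 = -2 - 5*Q)
(-489786 + ((-144422 + 1/91161) + 128075))*(-234196 + D(416)) = (-489786 + ((-144422 + 1/91161) + 128075))*(-234196 + (-2 - 5*416)) = (-489786 + ((-144422 + 1/91161) + 128075))*(-234196 + (-2 - 2080)) = (-489786 + (-13165653941/91161 + 128075))*(-234196 - 2082) = (-489786 - 1490208866/91161)*(-236278) = -46139590412/91161*(-236278) = 1557395734766648/13023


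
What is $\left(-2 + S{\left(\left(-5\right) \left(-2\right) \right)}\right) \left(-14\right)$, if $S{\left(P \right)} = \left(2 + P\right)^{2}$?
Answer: $-1988$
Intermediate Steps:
$\left(-2 + S{\left(\left(-5\right) \left(-2\right) \right)}\right) \left(-14\right) = \left(-2 + \left(2 - -10\right)^{2}\right) \left(-14\right) = \left(-2 + \left(2 + 10\right)^{2}\right) \left(-14\right) = \left(-2 + 12^{2}\right) \left(-14\right) = \left(-2 + 144\right) \left(-14\right) = 142 \left(-14\right) = -1988$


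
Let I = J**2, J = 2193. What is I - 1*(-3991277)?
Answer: 8800526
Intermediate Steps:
I = 4809249 (I = 2193**2 = 4809249)
I - 1*(-3991277) = 4809249 - 1*(-3991277) = 4809249 + 3991277 = 8800526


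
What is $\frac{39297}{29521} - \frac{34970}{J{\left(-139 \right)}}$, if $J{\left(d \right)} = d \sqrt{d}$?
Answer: $\frac{39297}{29521} - \frac{34970 i \sqrt{139}}{19321} \approx 1.3312 - 21.339 i$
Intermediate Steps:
$J{\left(d \right)} = d^{\frac{3}{2}}$
$\frac{39297}{29521} - \frac{34970}{J{\left(-139 \right)}} = \frac{39297}{29521} - \frac{34970}{\left(-139\right)^{\frac{3}{2}}} = 39297 \cdot \frac{1}{29521} - \frac{34970}{\left(-139\right) i \sqrt{139}} = \frac{39297}{29521} - 34970 \frac{i \sqrt{139}}{19321} = \frac{39297}{29521} - \frac{34970 i \sqrt{139}}{19321}$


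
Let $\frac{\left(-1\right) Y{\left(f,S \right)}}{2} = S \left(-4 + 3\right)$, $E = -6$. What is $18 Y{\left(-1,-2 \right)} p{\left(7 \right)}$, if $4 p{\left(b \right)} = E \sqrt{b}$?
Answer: $108 \sqrt{7} \approx 285.74$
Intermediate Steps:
$Y{\left(f,S \right)} = 2 S$ ($Y{\left(f,S \right)} = - 2 S \left(-4 + 3\right) = - 2 S \left(-1\right) = - 2 \left(- S\right) = 2 S$)
$p{\left(b \right)} = - \frac{3 \sqrt{b}}{2}$ ($p{\left(b \right)} = \frac{\left(-6\right) \sqrt{b}}{4} = - \frac{3 \sqrt{b}}{2}$)
$18 Y{\left(-1,-2 \right)} p{\left(7 \right)} = 18 \cdot 2 \left(-2\right) \left(- \frac{3 \sqrt{7}}{2}\right) = 18 \left(-4\right) \left(- \frac{3 \sqrt{7}}{2}\right) = - 72 \left(- \frac{3 \sqrt{7}}{2}\right) = 108 \sqrt{7}$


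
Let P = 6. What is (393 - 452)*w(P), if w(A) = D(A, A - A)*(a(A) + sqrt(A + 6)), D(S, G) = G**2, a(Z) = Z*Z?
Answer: 0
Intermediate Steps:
a(Z) = Z**2
w(A) = 0 (w(A) = (A - A)**2*(A**2 + sqrt(A + 6)) = 0**2*(A**2 + sqrt(6 + A)) = 0*(A**2 + sqrt(6 + A)) = 0)
(393 - 452)*w(P) = (393 - 452)*0 = -59*0 = 0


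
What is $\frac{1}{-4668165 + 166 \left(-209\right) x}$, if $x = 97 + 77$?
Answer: $- \frac{1}{10704921} \approx -9.3415 \cdot 10^{-8}$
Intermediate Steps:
$x = 174$
$\frac{1}{-4668165 + 166 \left(-209\right) x} = \frac{1}{-4668165 + 166 \left(-209\right) 174} = \frac{1}{-4668165 - 6036756} = \frac{1}{-10704921} = - \frac{1}{10704921}$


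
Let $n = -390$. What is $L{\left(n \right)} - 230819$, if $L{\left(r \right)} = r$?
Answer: $-231209$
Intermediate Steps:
$L{\left(n \right)} - 230819 = -390 - 230819 = -231209$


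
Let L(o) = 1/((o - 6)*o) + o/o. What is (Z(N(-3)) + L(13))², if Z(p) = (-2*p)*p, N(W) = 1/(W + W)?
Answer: 2449225/2683044 ≈ 0.91285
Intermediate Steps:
N(W) = 1/(2*W)
L(o) = 1 + 1/(o*(-6 + o)) (L(o) = 1/((-6 + o)*o) + 1 = 1/(o*(-6 + o)) + 1 = 1 + 1/(o*(-6 + o)))
Z(p) = -2*p²
(Z(N(-3)) + L(13))² = (-2*((½)/(-3))² + (1 + 13² - 6*13)/(13*(-6 + 13)))² = (-2*((½)*(-⅓))² + (1/13)*(1 + 169 - 78)/7)² = (-2*(-⅙)² + (1/13)*(⅐)*92)² = (-2*1/36 + 92/91)² = (-1/18 + 92/91)² = (1565/1638)² = 2449225/2683044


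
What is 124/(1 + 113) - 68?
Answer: -3814/57 ≈ -66.912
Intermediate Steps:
124/(1 + 113) - 68 = 124/114 - 68 = 124*(1/114) - 68 = 62/57 - 68 = -3814/57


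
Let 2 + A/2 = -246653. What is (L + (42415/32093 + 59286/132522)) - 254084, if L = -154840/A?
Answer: -8884658187044535542/34967691867121 ≈ -2.5408e+5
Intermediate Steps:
A = -493310 (A = -4 + 2*(-246653) = -4 - 493306 = -493310)
L = 15484/49331 (L = -154840/(-493310) = -154840*(-1/493310) = 15484/49331 ≈ 0.31388)
(L + (42415/32093 + 59286/132522)) - 254084 = (15484/49331 + (42415/32093 + 59286/132522)) - 254084 = (15484/49331 + (42415*(1/32093) + 59286*(1/132522))) - 254084 = (15484/49331 + (42415/32093 + 9881/22087)) - 254084 = (15484/49331 + 1253931038/708838091) - 254084 = 72833321036622/34967691867121 - 254084 = -8884658187044535542/34967691867121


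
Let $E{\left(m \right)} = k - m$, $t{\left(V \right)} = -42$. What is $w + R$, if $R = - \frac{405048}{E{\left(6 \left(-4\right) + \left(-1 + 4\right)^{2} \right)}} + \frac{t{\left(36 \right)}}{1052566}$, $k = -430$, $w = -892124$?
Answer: $- \frac{194633353595311}{218407445} \approx -8.9115 \cdot 10^{5}$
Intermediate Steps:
$E{\left(m \right)} = -430 - m$
$R = \frac{213169867869}{218407445}$ ($R = - \frac{405048}{-430 - \left(6 \left(-4\right) + \left(-1 + 4\right)^{2}\right)} - \frac{42}{1052566} = - \frac{405048}{-430 - \left(-24 + 3^{2}\right)} - \frac{21}{526283} = - \frac{405048}{-430 - \left(-24 + 9\right)} - \frac{21}{526283} = - \frac{405048}{-430 - -15} - \frac{21}{526283} = - \frac{405048}{-430 + 15} - \frac{21}{526283} = - \frac{405048}{-415} - \frac{21}{526283} = \left(-405048\right) \left(- \frac{1}{415}\right) - \frac{21}{526283} = \frac{405048}{415} - \frac{21}{526283} = \frac{213169867869}{218407445} \approx 976.02$)
$w + R = -892124 + \frac{213169867869}{218407445} = - \frac{194633353595311}{218407445}$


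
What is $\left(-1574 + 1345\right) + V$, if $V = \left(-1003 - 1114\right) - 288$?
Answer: $-2634$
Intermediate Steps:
$V = -2405$ ($V = -2117 - 288 = -2405$)
$\left(-1574 + 1345\right) + V = \left(-1574 + 1345\right) - 2405 = -229 - 2405 = -2634$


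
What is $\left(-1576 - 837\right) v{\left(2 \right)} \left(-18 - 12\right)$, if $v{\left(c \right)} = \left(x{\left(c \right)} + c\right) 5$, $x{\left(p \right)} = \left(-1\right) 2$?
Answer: $0$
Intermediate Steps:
$x{\left(p \right)} = -2$
$v{\left(c \right)} = -10 + 5 c$ ($v{\left(c \right)} = \left(-2 + c\right) 5 = -10 + 5 c$)
$\left(-1576 - 837\right) v{\left(2 \right)} \left(-18 - 12\right) = \left(-1576 - 837\right) \left(-10 + 5 \cdot 2\right) \left(-18 - 12\right) = - 2413 \left(-10 + 10\right) \left(-30\right) = - 2413 \cdot 0 \left(-30\right) = \left(-2413\right) 0 = 0$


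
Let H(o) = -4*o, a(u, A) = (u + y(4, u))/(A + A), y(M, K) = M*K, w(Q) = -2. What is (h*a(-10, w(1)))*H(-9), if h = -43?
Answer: -19350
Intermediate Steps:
y(M, K) = K*M
a(u, A) = 5*u/(2*A) (a(u, A) = (u + u*4)/(A + A) = (u + 4*u)/((2*A)) = (5*u)*(1/(2*A)) = 5*u/(2*A))
(h*a(-10, w(1)))*H(-9) = (-215*(-10)/(2*(-2)))*(-4*(-9)) = -215*(-10)*(-1)/(2*2)*36 = -43*25/2*36 = -1075/2*36 = -19350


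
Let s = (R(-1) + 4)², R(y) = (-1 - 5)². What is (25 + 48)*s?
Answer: 116800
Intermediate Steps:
R(y) = 36 (R(y) = (-6)² = 36)
s = 1600 (s = (36 + 4)² = 40² = 1600)
(25 + 48)*s = (25 + 48)*1600 = 73*1600 = 116800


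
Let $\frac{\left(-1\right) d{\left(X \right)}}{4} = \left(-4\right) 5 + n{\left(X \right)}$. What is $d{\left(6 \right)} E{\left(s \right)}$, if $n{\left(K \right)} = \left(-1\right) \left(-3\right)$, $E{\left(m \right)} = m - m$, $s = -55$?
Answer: $0$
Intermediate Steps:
$E{\left(m \right)} = 0$
$n{\left(K \right)} = 3$
$d{\left(X \right)} = 68$ ($d{\left(X \right)} = - 4 \left(\left(-4\right) 5 + 3\right) = - 4 \left(-20 + 3\right) = \left(-4\right) \left(-17\right) = 68$)
$d{\left(6 \right)} E{\left(s \right)} = 68 \cdot 0 = 0$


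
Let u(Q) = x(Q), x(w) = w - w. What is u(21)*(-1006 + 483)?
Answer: 0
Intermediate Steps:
x(w) = 0
u(Q) = 0
u(21)*(-1006 + 483) = 0*(-1006 + 483) = 0*(-523) = 0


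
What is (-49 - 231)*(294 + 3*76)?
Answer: -146160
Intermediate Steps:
(-49 - 231)*(294 + 3*76) = -280*(294 + 228) = -280*522 = -146160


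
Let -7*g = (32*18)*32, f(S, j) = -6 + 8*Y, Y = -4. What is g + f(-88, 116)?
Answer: -18698/7 ≈ -2671.1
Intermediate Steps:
f(S, j) = -38 (f(S, j) = -6 + 8*(-4) = -6 - 32 = -38)
g = -18432/7 (g = -32*18*32/7 = -576*32/7 = -⅐*18432 = -18432/7 ≈ -2633.1)
g + f(-88, 116) = -18432/7 - 38 = -18698/7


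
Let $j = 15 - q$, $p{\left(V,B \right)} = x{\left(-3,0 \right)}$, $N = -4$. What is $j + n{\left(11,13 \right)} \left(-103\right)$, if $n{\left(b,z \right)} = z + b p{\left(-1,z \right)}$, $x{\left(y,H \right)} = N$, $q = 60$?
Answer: $3148$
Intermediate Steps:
$x{\left(y,H \right)} = -4$
$p{\left(V,B \right)} = -4$
$n{\left(b,z \right)} = z - 4 b$ ($n{\left(b,z \right)} = z + b \left(-4\right) = z - 4 b$)
$j = -45$ ($j = 15 - 60 = -45$)
$j + n{\left(11,13 \right)} \left(-103\right) = -45 + \left(13 - 44\right) \left(-103\right) = -45 - -3193 = -45 + 3193 = 3148$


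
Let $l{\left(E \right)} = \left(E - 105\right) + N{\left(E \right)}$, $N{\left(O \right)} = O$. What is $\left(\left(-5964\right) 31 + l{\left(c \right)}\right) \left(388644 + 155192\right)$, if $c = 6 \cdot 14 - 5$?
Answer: $-100517751716$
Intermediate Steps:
$c = 79$ ($c = 84 - 5 = 79$)
$l{\left(E \right)} = -105 + 2 E$ ($l{\left(E \right)} = \left(E - 105\right) + E = \left(-105 + E\right) + E = -105 + 2 E$)
$\left(\left(-5964\right) 31 + l{\left(c \right)}\right) \left(388644 + 155192\right) = \left(\left(-5964\right) 31 + \left(-105 + 2 \cdot 79\right)\right) \left(388644 + 155192\right) = \left(-184884 + \left(-105 + 158\right)\right) 543836 = \left(-184884 + 53\right) 543836 = \left(-184831\right) 543836 = -100517751716$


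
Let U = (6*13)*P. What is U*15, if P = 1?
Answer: 1170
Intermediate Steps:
U = 78 (U = (6*13)*1 = 78*1 = 78)
U*15 = 78*15 = 1170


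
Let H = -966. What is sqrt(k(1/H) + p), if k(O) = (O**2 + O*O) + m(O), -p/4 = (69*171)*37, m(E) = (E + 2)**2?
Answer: I*sqrt(181057978061)/322 ≈ 1321.5*I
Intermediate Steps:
m(E) = (2 + E)**2
p = -1746252 (p = -4*69*171*37 = -47196*37 = -4*436563 = -1746252)
k(O) = (2 + O)**2 + 2*O**2 (k(O) = (O**2 + O*O) + (2 + O)**2 = (O**2 + O**2) + (2 + O)**2 = 2*O**2 + (2 + O)**2 = (2 + O)**2 + 2*O**2)
sqrt(k(1/H) + p) = sqrt(((2 + 1/(-966))**2 + 2*(1/(-966))**2) - 1746252) = sqrt(((2 - 1/966)**2 + 2*(-1/966)**2) - 1746252) = sqrt(((1931/966)**2 + 2*(1/933156)) - 1746252) = sqrt((3728761/933156 + 1/466578) - 1746252) = sqrt(414307/103684 - 1746252) = sqrt(-181057978061/103684) = I*sqrt(181057978061)/322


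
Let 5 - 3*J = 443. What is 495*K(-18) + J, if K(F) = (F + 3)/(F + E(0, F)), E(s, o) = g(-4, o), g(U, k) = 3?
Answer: 349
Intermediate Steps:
J = -146 (J = 5/3 - ⅓*443 = 5/3 - 443/3 = -146)
E(s, o) = 3
K(F) = 1 (K(F) = (F + 3)/(F + 3) = (3 + F)/(3 + F) = 1)
495*K(-18) + J = 495*1 - 146 = 495 - 146 = 349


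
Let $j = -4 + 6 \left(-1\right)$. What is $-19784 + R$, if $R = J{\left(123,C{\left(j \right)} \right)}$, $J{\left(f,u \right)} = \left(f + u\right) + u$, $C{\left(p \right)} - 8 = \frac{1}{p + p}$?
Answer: $- \frac{196451}{10} \approx -19645.0$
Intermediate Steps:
$j = -10$ ($j = -4 - 6 = -10$)
$C{\left(p \right)} = 8 + \frac{1}{2 p}$ ($C{\left(p \right)} = 8 + \frac{1}{p + p} = 8 + \frac{1}{2 p}$)
$J{\left(f,u \right)} = f + 2 u$
$R = \frac{1389}{10}$ ($R = 123 + 2 \left(8 + \frac{1}{2 \left(-10\right)}\right) = 123 + 2 \left(8 + \frac{1}{2} \left(- \frac{1}{10}\right)\right) = 123 + 2 \left(8 - \frac{1}{20}\right) = 123 + 2 \cdot \frac{159}{20} = 123 + \frac{159}{10} = \frac{1389}{10} \approx 138.9$)
$-19784 + R = -19784 + \frac{1389}{10} = - \frac{196451}{10}$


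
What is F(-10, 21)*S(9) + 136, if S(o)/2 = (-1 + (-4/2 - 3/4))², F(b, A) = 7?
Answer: 2663/8 ≈ 332.88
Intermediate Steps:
S(o) = 225/8 (S(o) = 2*(-1 + (-4/2 - 3/4))² = 2*(-1 + (-4*½ - 3*¼))² = 2*(-1 + (-2 - ¾))² = 2*(-1 - 11/4)² = 2*(-15/4)² = 2*(225/16) = 225/8)
F(-10, 21)*S(9) + 136 = 7*(225/8) + 136 = 1575/8 + 136 = 2663/8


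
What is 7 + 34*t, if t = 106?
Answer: 3611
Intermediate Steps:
7 + 34*t = 7 + 34*106 = 7 + 3604 = 3611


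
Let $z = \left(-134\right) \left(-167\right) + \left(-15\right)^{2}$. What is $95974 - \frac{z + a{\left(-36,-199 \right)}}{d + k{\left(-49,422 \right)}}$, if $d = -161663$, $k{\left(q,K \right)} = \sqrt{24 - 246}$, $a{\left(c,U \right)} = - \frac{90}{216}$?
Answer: $\frac{30099324262402361}{313619109492} + \frac{271231 i \sqrt{222}}{313619109492} \approx 95974.0 + 1.2886 \cdot 10^{-5} i$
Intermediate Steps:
$a{\left(c,U \right)} = - \frac{5}{12}$ ($a{\left(c,U \right)} = \left(-90\right) \frac{1}{216} = - \frac{5}{12}$)
$k{\left(q,K \right)} = i \sqrt{222}$ ($k{\left(q,K \right)} = \sqrt{-222} = i \sqrt{222}$)
$z = 22603$ ($z = 22378 + 225 = 22603$)
$95974 - \frac{z + a{\left(-36,-199 \right)}}{d + k{\left(-49,422 \right)}} = 95974 - \frac{22603 - \frac{5}{12}}{-161663 + i \sqrt{222}} = 95974 - \frac{271231}{12 \left(-161663 + i \sqrt{222}\right)}$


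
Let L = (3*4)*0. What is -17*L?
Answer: 0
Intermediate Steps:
L = 0 (L = 12*0 = 0)
-17*L = -17*0 = 0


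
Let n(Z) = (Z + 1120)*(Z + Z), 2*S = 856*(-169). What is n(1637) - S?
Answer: 9098750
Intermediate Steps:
S = -72332 (S = (856*(-169))/2 = (1/2)*(-144664) = -72332)
n(Z) = 2*Z*(1120 + Z) (n(Z) = (1120 + Z)*(2*Z) = 2*Z*(1120 + Z))
n(1637) - S = 2*1637*(1120 + 1637) - 1*(-72332) = 2*1637*2757 + 72332 = 9026418 + 72332 = 9098750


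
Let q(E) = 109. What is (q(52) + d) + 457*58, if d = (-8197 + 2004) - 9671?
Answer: 10751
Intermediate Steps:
d = -15864 (d = -6193 - 9671 = -15864)
(q(52) + d) + 457*58 = (109 - 15864) + 457*58 = -15755 + 26506 = 10751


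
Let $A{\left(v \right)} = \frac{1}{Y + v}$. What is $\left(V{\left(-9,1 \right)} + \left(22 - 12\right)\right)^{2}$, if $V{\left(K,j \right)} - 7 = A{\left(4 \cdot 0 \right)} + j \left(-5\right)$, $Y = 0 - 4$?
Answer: $\frac{2209}{16} \approx 138.06$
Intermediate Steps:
$Y = -4$ ($Y = 0 - 4 = -4$)
$A{\left(v \right)} = \frac{1}{-4 + v}$
$V{\left(K,j \right)} = \frac{27}{4} - 5 j$ ($V{\left(K,j \right)} = 7 + \left(\frac{1}{-4 + 4 \cdot 0} + j \left(-5\right)\right) = 7 - \left(- \frac{1}{-4 + 0} + 5 j\right) = 7 - \left(\frac{1}{4} + 5 j\right) = \frac{27}{4} - 5 j$)
$\left(V{\left(-9,1 \right)} + \left(22 - 12\right)\right)^{2} = \left(\left(\frac{27}{4} - 5\right) + \left(22 - 12\right)\right)^{2} = \left(\frac{7}{4} + 10\right)^{2} = \left(\frac{47}{4}\right)^{2} = \frac{2209}{16}$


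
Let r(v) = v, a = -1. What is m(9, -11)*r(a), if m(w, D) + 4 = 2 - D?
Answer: -9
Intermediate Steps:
m(w, D) = -2 - D (m(w, D) = -4 + (2 - D) = -2 - D)
m(9, -11)*r(a) = (-2 - 1*(-11))*(-1) = (-2 + 11)*(-1) = 9*(-1) = -9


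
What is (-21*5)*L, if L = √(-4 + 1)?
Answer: -105*I*√3 ≈ -181.87*I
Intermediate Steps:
L = I*√3 (L = √(-3) = I*√3 ≈ 1.732*I)
(-21*5)*L = (-21*5)*(I*√3) = -105*I*√3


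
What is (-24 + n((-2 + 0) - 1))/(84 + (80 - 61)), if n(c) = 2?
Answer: -22/103 ≈ -0.21359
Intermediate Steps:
(-24 + n((-2 + 0) - 1))/(84 + (80 - 61)) = (-24 + 2)/(84 + (80 - 61)) = -22/(84 + 19) = -22/103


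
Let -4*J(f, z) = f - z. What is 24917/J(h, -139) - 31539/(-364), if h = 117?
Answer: -1762823/5824 ≈ -302.68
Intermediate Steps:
J(f, z) = -f/4 + z/4 (J(f, z) = -(f - z)/4 = -f/4 + z/4)
24917/J(h, -139) - 31539/(-364) = 24917/(-¼*117 + (¼)*(-139)) - 31539/(-364) = 24917/(-117/4 - 139/4) - 31539*(-1/364) = 24917/(-64) + 31539/364 = 24917*(-1/64) + 31539/364 = -24917/64 + 31539/364 = -1762823/5824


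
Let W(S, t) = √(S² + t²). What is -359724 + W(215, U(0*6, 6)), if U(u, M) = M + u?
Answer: -359724 + √46261 ≈ -3.5951e+5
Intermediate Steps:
-359724 + W(215, U(0*6, 6)) = -359724 + √(215² + (6 + 0*6)²) = -359724 + √(46225 + (6 + 0)²) = -359724 + √(46225 + 6²) = -359724 + √(46225 + 36) = -359724 + √46261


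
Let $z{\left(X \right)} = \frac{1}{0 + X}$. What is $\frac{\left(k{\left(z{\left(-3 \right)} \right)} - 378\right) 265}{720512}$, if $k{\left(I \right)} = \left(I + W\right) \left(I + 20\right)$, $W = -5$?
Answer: $- \frac{575845}{3242304} \approx -0.1776$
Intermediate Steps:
$z{\left(X \right)} = \frac{1}{X}$
$k{\left(I \right)} = \left(-5 + I\right) \left(20 + I\right)$ ($k{\left(I \right)} = \left(I - 5\right) \left(I + 20\right) = \left(-5 + I\right) \left(20 + I\right)$)
$\frac{\left(k{\left(z{\left(-3 \right)} \right)} - 378\right) 265}{720512} = \frac{\left(\left(-100 + \left(\frac{1}{-3}\right)^{2} + \frac{15}{-3}\right) - 378\right) 265}{720512} = \left(\left(-100 + \left(- \frac{1}{3}\right)^{2} + 15 \left(- \frac{1}{3}\right)\right) - 378\right) 265 \cdot \frac{1}{720512} = \left(\left(-100 + \frac{1}{9} - 5\right) - 378\right) 265 \cdot \frac{1}{720512} = \left(- \frac{944}{9} - 378\right) 265 \cdot \frac{1}{720512} = \left(- \frac{4346}{9}\right) 265 \cdot \frac{1}{720512} = \left(- \frac{1151690}{9}\right) \frac{1}{720512} = - \frac{575845}{3242304}$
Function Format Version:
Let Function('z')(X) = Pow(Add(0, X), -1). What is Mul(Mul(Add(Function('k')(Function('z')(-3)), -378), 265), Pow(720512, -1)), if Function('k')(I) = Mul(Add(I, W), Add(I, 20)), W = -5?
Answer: Rational(-575845, 3242304) ≈ -0.17760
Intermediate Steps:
Function('z')(X) = Pow(X, -1)
Function('k')(I) = Mul(Add(-5, I), Add(20, I)) (Function('k')(I) = Mul(Add(I, -5), Add(I, 20)) = Mul(Add(-5, I), Add(20, I)))
Mul(Mul(Add(Function('k')(Function('z')(-3)), -378), 265), Pow(720512, -1)) = Mul(Mul(Add(Add(-100, Pow(Pow(-3, -1), 2), Mul(15, Pow(-3, -1))), -378), 265), Pow(720512, -1)) = Mul(Mul(Add(Add(-100, Pow(Rational(-1, 3), 2), Mul(15, Rational(-1, 3))), -378), 265), Rational(1, 720512)) = Mul(Mul(Add(Add(-100, Rational(1, 9), -5), -378), 265), Rational(1, 720512)) = Mul(Mul(Add(Rational(-944, 9), -378), 265), Rational(1, 720512)) = Mul(Mul(Rational(-4346, 9), 265), Rational(1, 720512)) = Mul(Rational(-1151690, 9), Rational(1, 720512)) = Rational(-575845, 3242304)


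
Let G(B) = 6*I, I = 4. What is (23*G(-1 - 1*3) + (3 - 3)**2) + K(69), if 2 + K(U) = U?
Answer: 619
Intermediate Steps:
K(U) = -2 + U
G(B) = 24 (G(B) = 6*4 = 24)
(23*G(-1 - 1*3) + (3 - 3)**2) + K(69) = (23*24 + (3 - 3)**2) + (-2 + 69) = (552 + 0**2) + 67 = (552 + 0) + 67 = 552 + 67 = 619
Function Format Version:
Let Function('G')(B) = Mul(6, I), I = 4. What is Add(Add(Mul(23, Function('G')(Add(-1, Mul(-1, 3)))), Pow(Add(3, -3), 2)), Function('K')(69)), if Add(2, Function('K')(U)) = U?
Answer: 619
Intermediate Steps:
Function('K')(U) = Add(-2, U)
Function('G')(B) = 24 (Function('G')(B) = Mul(6, 4) = 24)
Add(Add(Mul(23, Function('G')(Add(-1, Mul(-1, 3)))), Pow(Add(3, -3), 2)), Function('K')(69)) = Add(Add(Mul(23, 24), Pow(Add(3, -3), 2)), Add(-2, 69)) = Add(Add(552, Pow(0, 2)), 67) = Add(Add(552, 0), 67) = Add(552, 67) = 619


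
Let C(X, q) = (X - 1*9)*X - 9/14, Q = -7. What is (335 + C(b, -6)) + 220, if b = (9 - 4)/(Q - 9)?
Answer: 998623/1792 ≈ 557.27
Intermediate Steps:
b = -5/16 (b = (9 - 4)/(-7 - 9) = 5/(-16) = 5*(-1/16) = -5/16 ≈ -0.31250)
C(X, q) = -9/14 + X*(-9 + X) (C(X, q) = (X - 9)*X - 9*1/14 = (-9 + X)*X - 9/14 = X*(-9 + X) - 9/14 = -9/14 + X*(-9 + X))
(335 + C(b, -6)) + 220 = (335 + (-9/14 + (-5/16)**2 - 9*(-5/16))) + 220 = (335 + (-9/14 + 25/256 + 45/16)) + 220 = (335 + 4063/1792) + 220 = 604383/1792 + 220 = 998623/1792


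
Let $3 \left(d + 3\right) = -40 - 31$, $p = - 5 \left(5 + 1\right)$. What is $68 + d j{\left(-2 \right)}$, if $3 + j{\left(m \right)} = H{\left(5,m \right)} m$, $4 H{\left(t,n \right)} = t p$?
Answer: $-1852$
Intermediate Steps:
$p = -30$ ($p = \left(-5\right) 6 = -30$)
$H{\left(t,n \right)} = - \frac{15 t}{2}$ ($H{\left(t,n \right)} = \frac{t \left(-30\right)}{4} = \frac{\left(-30\right) t}{4} = - \frac{15 t}{2}$)
$d = - \frac{80}{3}$ ($d = -3 + \frac{-40 - 31}{3} = -3 + \frac{1}{3} \left(-71\right) = -3 - \frac{71}{3} = - \frac{80}{3} \approx -26.667$)
$j{\left(m \right)} = -3 - \frac{75 m}{2}$ ($j{\left(m \right)} = -3 + \left(- \frac{15}{2}\right) 5 m = -3 - \frac{75 m}{2}$)
$68 + d j{\left(-2 \right)} = 68 - \frac{80 \left(-3 - -75\right)}{3} = 68 - \frac{80 \left(-3 + 75\right)}{3} = 68 - 1920 = -1852$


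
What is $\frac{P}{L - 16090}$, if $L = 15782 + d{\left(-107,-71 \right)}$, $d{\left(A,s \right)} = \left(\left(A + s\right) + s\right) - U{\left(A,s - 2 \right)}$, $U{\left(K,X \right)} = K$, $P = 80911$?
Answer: $- \frac{80911}{450} \approx -179.8$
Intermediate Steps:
$d{\left(A,s \right)} = 2 s$ ($d{\left(A,s \right)} = \left(\left(A + s\right) + s\right) - A = \left(A + 2 s\right) - A = 2 s$)
$L = 15640$ ($L = 15782 + 2 \left(-71\right) = 15782 - 142 = 15640$)
$\frac{P}{L - 16090} = \frac{80911}{15640 - 16090} = \frac{80911}{-450} = 80911 \left(- \frac{1}{450}\right) = - \frac{80911}{450}$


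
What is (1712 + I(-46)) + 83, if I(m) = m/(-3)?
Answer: 5431/3 ≈ 1810.3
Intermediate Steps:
I(m) = -m/3 (I(m) = m*(-⅓) = -m/3)
(1712 + I(-46)) + 83 = (1712 - ⅓*(-46)) + 83 = (1712 + 46/3) + 83 = 5182/3 + 83 = 5431/3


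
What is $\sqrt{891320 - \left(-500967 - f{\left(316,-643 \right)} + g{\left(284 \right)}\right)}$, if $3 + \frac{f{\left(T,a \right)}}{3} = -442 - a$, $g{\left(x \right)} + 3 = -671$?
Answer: $\sqrt{1393555} \approx 1180.5$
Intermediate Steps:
$g{\left(x \right)} = -674$ ($g{\left(x \right)} = -3 - 671 = -674$)
$f{\left(T,a \right)} = -1335 - 3 a$ ($f{\left(T,a \right)} = -9 + 3 \left(-442 - a\right) = -9 - \left(1326 + 3 a\right) = -1335 - 3 a$)
$\sqrt{891320 - \left(-500967 - f{\left(316,-643 \right)} + g{\left(284 \right)}\right)} = \sqrt{891320 + \left(\left(500967 - -594\right) - -674\right)} = \sqrt{891320 + \left(\left(500967 + \left(-1335 + 1929\right)\right) + 674\right)} = \sqrt{891320 + \left(\left(500967 + 594\right) + 674\right)} = \sqrt{891320 + \left(501561 + 674\right)} = \sqrt{891320 + 502235} = \sqrt{1393555}$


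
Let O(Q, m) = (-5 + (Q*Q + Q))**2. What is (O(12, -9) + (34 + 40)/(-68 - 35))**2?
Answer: 5515118768041/10609 ≈ 5.1985e+8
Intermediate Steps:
O(Q, m) = (-5 + Q + Q**2)**2 (O(Q, m) = (-5 + (Q**2 + Q))**2 = (-5 + (Q + Q**2))**2 = (-5 + Q + Q**2)**2)
(O(12, -9) + (34 + 40)/(-68 - 35))**2 = ((-5 + 12 + 12**2)**2 + (34 + 40)/(-68 - 35))**2 = ((-5 + 12 + 144)**2 + 74/(-103))**2 = (151**2 + 74*(-1/103))**2 = (22801 - 74/103)**2 = (2348429/103)**2 = 5515118768041/10609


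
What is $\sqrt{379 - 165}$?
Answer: $\sqrt{214} \approx 14.629$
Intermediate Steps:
$\sqrt{379 - 165} = \sqrt{214}$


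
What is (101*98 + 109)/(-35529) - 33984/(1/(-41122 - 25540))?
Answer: 80488867774825/35529 ≈ 2.2654e+9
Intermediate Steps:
(101*98 + 109)/(-35529) - 33984/(1/(-41122 - 25540)) = (9898 + 109)*(-1/35529) - 33984/(1/(-66662)) = 10007*(-1/35529) - 33984/(-1/66662) = -10007/35529 - 33984*(-66662) = -10007/35529 + 2265441408 = 80488867774825/35529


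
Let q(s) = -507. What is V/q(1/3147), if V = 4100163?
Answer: -1366721/169 ≈ -8087.1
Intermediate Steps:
V/q(1/3147) = 4100163/(-507) = 4100163*(-1/507) = -1366721/169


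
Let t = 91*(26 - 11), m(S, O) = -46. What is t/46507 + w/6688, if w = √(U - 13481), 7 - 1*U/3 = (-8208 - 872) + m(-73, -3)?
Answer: 1365/46507 + √13918/6688 ≈ 0.046990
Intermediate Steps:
U = 27399 (U = 21 - 3*((-8208 - 872) - 46) = 21 - 3*(-9080 - 46) = 21 - 3*(-9126) = 21 + 27378 = 27399)
t = 1365 (t = 91*15 = 1365)
w = √13918 (w = √(27399 - 13481) = √13918 ≈ 117.97)
t/46507 + w/6688 = 1365/46507 + √13918/6688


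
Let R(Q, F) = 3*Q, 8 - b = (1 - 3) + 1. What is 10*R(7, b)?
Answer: 210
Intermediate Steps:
b = 9 (b = 8 - ((1 - 3) + 1) = 8 - (-2 + 1) = 8 - 1*(-1) = 8 + 1 = 9)
10*R(7, b) = 10*(3*7) = 10*21 = 210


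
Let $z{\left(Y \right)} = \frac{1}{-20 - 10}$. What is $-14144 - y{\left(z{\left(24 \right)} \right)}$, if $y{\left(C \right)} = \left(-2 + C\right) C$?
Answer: $- \frac{12729661}{900} \approx -14144.0$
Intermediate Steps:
$z{\left(Y \right)} = - \frac{1}{30}$ ($z{\left(Y \right)} = \frac{1}{-30} = - \frac{1}{30}$)
$y{\left(C \right)} = C \left(-2 + C\right)$
$-14144 - y{\left(z{\left(24 \right)} \right)} = -14144 - - \frac{-2 - \frac{1}{30}}{30} = -14144 - \left(- \frac{1}{30}\right) \left(- \frac{61}{30}\right) = -14144 - \frac{61}{900} = - \frac{12729661}{900}$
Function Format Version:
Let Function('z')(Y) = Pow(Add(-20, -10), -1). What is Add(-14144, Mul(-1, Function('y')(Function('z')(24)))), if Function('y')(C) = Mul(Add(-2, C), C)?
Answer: Rational(-12729661, 900) ≈ -14144.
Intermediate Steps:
Function('z')(Y) = Rational(-1, 30) (Function('z')(Y) = Pow(-30, -1) = Rational(-1, 30))
Function('y')(C) = Mul(C, Add(-2, C))
Add(-14144, Mul(-1, Function('y')(Function('z')(24)))) = Add(-14144, Mul(-1, Mul(Rational(-1, 30), Add(-2, Rational(-1, 30))))) = Add(-14144, Mul(-1, Mul(Rational(-1, 30), Rational(-61, 30)))) = Add(-14144, Mul(-1, Rational(61, 900))) = Add(-14144, Rational(-61, 900)) = Rational(-12729661, 900)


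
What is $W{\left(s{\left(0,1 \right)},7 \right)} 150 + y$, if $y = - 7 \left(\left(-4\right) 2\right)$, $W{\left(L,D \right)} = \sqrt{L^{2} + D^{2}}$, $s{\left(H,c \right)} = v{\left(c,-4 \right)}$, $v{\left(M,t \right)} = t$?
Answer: $56 + 150 \sqrt{65} \approx 1265.3$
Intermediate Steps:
$s{\left(H,c \right)} = -4$
$W{\left(L,D \right)} = \sqrt{D^{2} + L^{2}}$
$y = 56$ ($y = \left(-7\right) \left(-8\right) = 56$)
$W{\left(s{\left(0,1 \right)},7 \right)} 150 + y = \sqrt{7^{2} + \left(-4\right)^{2}} \cdot 150 + 56 = \sqrt{49 + 16} \cdot 150 + 56 = \sqrt{65} \cdot 150 + 56 = 150 \sqrt{65} + 56 = 56 + 150 \sqrt{65}$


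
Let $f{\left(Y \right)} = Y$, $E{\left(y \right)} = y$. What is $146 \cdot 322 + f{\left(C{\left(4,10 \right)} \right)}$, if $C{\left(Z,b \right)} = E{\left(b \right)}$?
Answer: $47022$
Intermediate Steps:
$C{\left(Z,b \right)} = b$
$146 \cdot 322 + f{\left(C{\left(4,10 \right)} \right)} = 146 \cdot 322 + 10 = 47012 + 10 = 47022$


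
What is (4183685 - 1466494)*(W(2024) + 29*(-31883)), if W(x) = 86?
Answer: -2512100140511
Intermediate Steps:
(4183685 - 1466494)*(W(2024) + 29*(-31883)) = (4183685 - 1466494)*(86 + 29*(-31883)) = 2717191*(86 - 924607) = 2717191*(-924521) = -2512100140511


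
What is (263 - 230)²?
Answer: 1089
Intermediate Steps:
(263 - 230)² = 33² = 1089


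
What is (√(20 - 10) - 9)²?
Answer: (9 - √10)² ≈ 34.079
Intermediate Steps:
(√(20 - 10) - 9)² = (√10 - 9)² = (-9 + √10)²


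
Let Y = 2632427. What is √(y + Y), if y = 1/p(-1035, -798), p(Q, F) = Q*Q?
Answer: 2*√704980403269/1035 ≈ 1622.5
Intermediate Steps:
p(Q, F) = Q²
y = 1/1071225 (y = 1/((-1035)²) = 1/1071225 ≈ 9.3351e-7)
√(y + Y) = √(1/1071225 + 2632427) = √(2819921613076/1071225) = 2*√704980403269/1035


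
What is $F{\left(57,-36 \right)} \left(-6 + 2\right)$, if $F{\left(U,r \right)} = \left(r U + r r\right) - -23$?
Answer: $2932$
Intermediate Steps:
$F{\left(U,r \right)} = 23 + r^{2} + U r$ ($F{\left(U,r \right)} = \left(U r + r^{2}\right) + 23 = \left(r^{2} + U r\right) + 23 = 23 + r^{2} + U r$)
$F{\left(57,-36 \right)} \left(-6 + 2\right) = \left(23 + \left(-36\right)^{2} + 57 \left(-36\right)\right) \left(-6 + 2\right) = \left(23 + 1296 - 2052\right) \left(-4\right) = \left(-733\right) \left(-4\right) = 2932$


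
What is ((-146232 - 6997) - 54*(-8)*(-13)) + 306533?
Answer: 147688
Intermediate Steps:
((-146232 - 6997) - 54*(-8)*(-13)) + 306533 = (-153229 + 432*(-13)) + 306533 = (-153229 - 5616) + 306533 = -158845 + 306533 = 147688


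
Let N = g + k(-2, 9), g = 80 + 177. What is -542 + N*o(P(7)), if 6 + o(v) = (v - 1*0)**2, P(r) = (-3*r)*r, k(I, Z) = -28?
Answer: 4946545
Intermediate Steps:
g = 257
P(r) = -3*r**2
o(v) = -6 + v**2 (o(v) = -6 + (v - 1*0)**2 = -6 + (v + 0)**2 = -6 + v**2)
N = 229 (N = 257 - 28 = 229)
-542 + N*o(P(7)) = -542 + 229*(-6 + (-3*7**2)**2) = -542 + 229*(-6 + (-3*49)**2) = -542 + 229*(-6 + (-147)**2) = -542 + 229*(-6 + 21609) = -542 + 229*21603 = -542 + 4947087 = 4946545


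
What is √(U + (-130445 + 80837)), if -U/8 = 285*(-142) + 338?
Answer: 2*√67862 ≈ 521.01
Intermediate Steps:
U = 321056 (U = -8*(285*(-142) + 338) = -8*(-40470 + 338) = -8*(-40132) = 321056)
√(U + (-130445 + 80837)) = √(321056 + (-130445 + 80837)) = √(321056 - 49608) = √271448 = 2*√67862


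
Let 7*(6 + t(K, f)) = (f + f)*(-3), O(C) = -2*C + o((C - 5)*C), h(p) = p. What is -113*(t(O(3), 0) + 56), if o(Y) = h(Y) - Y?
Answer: -5650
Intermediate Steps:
o(Y) = 0 (o(Y) = Y - Y = 0)
O(C) = -2*C (O(C) = -2*C + 0 = -2*C)
t(K, f) = -6 - 6*f/7 (t(K, f) = -6 + ((f + f)*(-3))/7 = -6 + ((2*f)*(-3))/7 = -6 + (-6*f)/7 = -6 - 6*f/7)
-113*(t(O(3), 0) + 56) = -113*((-6 - 6/7*0) + 56) = -113*((-6 + 0) + 56) = -113*(-6 + 56) = -113*50 = -5650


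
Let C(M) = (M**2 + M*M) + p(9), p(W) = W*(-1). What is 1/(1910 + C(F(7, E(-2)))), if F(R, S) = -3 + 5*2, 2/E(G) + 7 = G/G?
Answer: 1/1999 ≈ 0.00050025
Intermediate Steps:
p(W) = -W
E(G) = -1/3 (E(G) = 2/(-7 + G/G) = 2/(-7 + 1) = 2/(-6) = 2*(-1/6) = -1/3)
F(R, S) = 7 (F(R, S) = -3 + 10 = 7)
C(M) = -9 + 2*M**2 (C(M) = (M**2 + M*M) - 1*9 = (M**2 + M**2) - 9 = 2*M**2 - 9 = -9 + 2*M**2)
1/(1910 + C(F(7, E(-2)))) = 1/(1910 + (-9 + 2*7**2)) = 1/(1910 + (-9 + 2*49)) = 1/(1910 + (-9 + 98)) = 1/(1910 + 89) = 1/1999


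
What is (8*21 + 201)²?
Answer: 136161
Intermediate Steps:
(8*21 + 201)² = (168 + 201)² = 369² = 136161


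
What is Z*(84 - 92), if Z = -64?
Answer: 512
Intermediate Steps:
Z*(84 - 92) = -64*(84 - 92) = -64*(-8) = 512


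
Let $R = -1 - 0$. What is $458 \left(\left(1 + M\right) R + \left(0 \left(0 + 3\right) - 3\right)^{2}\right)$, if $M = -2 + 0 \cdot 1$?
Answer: $4580$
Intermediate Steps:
$M = -2$ ($M = -2 + 0 = -2$)
$R = -1$ ($R = -1 + 0 = -1$)
$458 \left(\left(1 + M\right) R + \left(0 \left(0 + 3\right) - 3\right)^{2}\right) = 458 \left(\left(1 - 2\right) \left(-1\right) + \left(0 \left(0 + 3\right) - 3\right)^{2}\right) = 458 \left(\left(-1\right) \left(-1\right) + \left(0 \cdot 3 - 3\right)^{2}\right) = 458 \left(1 + \left(0 - 3\right)^{2}\right) = 458 \left(1 + \left(-3\right)^{2}\right) = 458 \left(1 + 9\right) = 458 \cdot 10 = 4580$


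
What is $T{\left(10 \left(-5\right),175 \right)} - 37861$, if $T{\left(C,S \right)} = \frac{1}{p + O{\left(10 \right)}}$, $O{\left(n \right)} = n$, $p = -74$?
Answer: $- \frac{2423105}{64} \approx -37861.0$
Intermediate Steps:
$T{\left(C,S \right)} = - \frac{1}{64}$ ($T{\left(C,S \right)} = \frac{1}{-74 + 10} = \frac{1}{-64} = - \frac{1}{64}$)
$T{\left(10 \left(-5\right),175 \right)} - 37861 = - \frac{1}{64} - 37861 = - \frac{2423105}{64}$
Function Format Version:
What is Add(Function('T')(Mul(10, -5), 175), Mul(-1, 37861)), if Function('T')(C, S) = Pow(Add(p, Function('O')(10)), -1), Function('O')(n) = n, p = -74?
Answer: Rational(-2423105, 64) ≈ -37861.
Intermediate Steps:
Function('T')(C, S) = Rational(-1, 64) (Function('T')(C, S) = Pow(Add(-74, 10), -1) = Pow(-64, -1) = Rational(-1, 64))
Add(Function('T')(Mul(10, -5), 175), Mul(-1, 37861)) = Add(Rational(-1, 64), Mul(-1, 37861)) = Add(Rational(-1, 64), -37861) = Rational(-2423105, 64)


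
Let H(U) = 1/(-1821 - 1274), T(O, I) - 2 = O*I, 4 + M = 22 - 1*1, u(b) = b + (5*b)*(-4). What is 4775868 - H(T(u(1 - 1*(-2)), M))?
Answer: 14781311461/3095 ≈ 4.7759e+6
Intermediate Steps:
u(b) = -19*b (u(b) = b - 20*b = -19*b)
M = 17 (M = -4 + (22 - 1*1) = -4 + (22 - 1) = -4 + 21 = 17)
T(O, I) = 2 + I*O (T(O, I) = 2 + O*I = 2 + I*O)
H(U) = -1/3095 (H(U) = 1/(-3095) = -1/3095)
4775868 - H(T(u(1 - 1*(-2)), M)) = 4775868 - 1*(-1/3095) = 4775868 + 1/3095 = 14781311461/3095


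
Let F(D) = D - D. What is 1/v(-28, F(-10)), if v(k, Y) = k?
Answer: -1/28 ≈ -0.035714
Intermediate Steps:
F(D) = 0
1/v(-28, F(-10)) = 1/(-28) = -1/28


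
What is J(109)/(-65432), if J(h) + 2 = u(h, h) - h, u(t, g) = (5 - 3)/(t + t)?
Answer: 6049/3566044 ≈ 0.0016963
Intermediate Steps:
u(t, g) = 1/t (u(t, g) = 2/((2*t)) = 2*(1/(2*t)) = 1/t)
J(h) = -2 + 1/h - h (J(h) = -2 + (1/h - h) = -2 + 1/h - h)
J(109)/(-65432) = (-2 + 1/109 - 1*109)/(-65432) = (-2 + 1/109 - 109)*(-1/65432) = -12098/109*(-1/65432) = 6049/3566044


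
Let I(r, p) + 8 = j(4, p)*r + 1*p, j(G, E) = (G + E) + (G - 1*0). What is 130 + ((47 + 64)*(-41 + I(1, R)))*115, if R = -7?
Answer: -701945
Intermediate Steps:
j(G, E) = E + 2*G (j(G, E) = (E + G) + (G + 0) = (E + G) + G = E + 2*G)
I(r, p) = -8 + p + r*(8 + p) (I(r, p) = -8 + ((p + 2*4)*r + 1*p) = -8 + ((p + 8)*r + p) = -8 + ((8 + p)*r + p) = -8 + (r*(8 + p) + p) = -8 + (p + r*(8 + p)) = -8 + p + r*(8 + p))
130 + ((47 + 64)*(-41 + I(1, R)))*115 = 130 + ((47 + 64)*(-41 + (-8 - 7 + 1*(8 - 7))))*115 = 130 + (111*(-41 + (-8 - 7 + 1*1)))*115 = 130 + (111*(-41 + (-8 - 7 + 1)))*115 = 130 + (111*(-41 - 14))*115 = 130 + (111*(-55))*115 = 130 - 6105*115 = 130 - 702075 = -701945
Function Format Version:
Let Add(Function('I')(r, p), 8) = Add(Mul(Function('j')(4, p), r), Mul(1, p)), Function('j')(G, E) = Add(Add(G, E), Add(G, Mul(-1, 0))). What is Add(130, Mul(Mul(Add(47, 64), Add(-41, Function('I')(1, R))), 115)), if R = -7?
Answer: -701945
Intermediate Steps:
Function('j')(G, E) = Add(E, Mul(2, G)) (Function('j')(G, E) = Add(Add(E, G), Add(G, 0)) = Add(Add(E, G), G) = Add(E, Mul(2, G)))
Function('I')(r, p) = Add(-8, p, Mul(r, Add(8, p))) (Function('I')(r, p) = Add(-8, Add(Mul(Add(p, Mul(2, 4)), r), Mul(1, p))) = Add(-8, Add(Mul(Add(p, 8), r), p)) = Add(-8, Add(Mul(Add(8, p), r), p)) = Add(-8, Add(Mul(r, Add(8, p)), p)) = Add(-8, Add(p, Mul(r, Add(8, p)))) = Add(-8, p, Mul(r, Add(8, p))))
Add(130, Mul(Mul(Add(47, 64), Add(-41, Function('I')(1, R))), 115)) = Add(130, Mul(Mul(Add(47, 64), Add(-41, Add(-8, -7, Mul(1, Add(8, -7))))), 115)) = Add(130, Mul(Mul(111, Add(-41, Add(-8, -7, Mul(1, 1)))), 115)) = Add(130, Mul(Mul(111, Add(-41, Add(-8, -7, 1))), 115)) = Add(130, Mul(Mul(111, Add(-41, -14)), 115)) = Add(130, Mul(Mul(111, -55), 115)) = Add(130, Mul(-6105, 115)) = Add(130, -702075) = -701945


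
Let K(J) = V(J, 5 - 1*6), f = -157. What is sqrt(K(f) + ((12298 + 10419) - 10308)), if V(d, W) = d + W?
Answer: sqrt(12251) ≈ 110.68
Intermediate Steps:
V(d, W) = W + d
K(J) = -1 + J (K(J) = (5 - 1*6) + J = (5 - 6) + J = -1 + J)
sqrt(K(f) + ((12298 + 10419) - 10308)) = sqrt((-1 - 157) + ((12298 + 10419) - 10308)) = sqrt(-158 + (22717 - 10308)) = sqrt(-158 + 12409) = sqrt(12251)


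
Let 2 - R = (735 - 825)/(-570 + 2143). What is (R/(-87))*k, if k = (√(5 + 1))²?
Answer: -6472/45617 ≈ -0.14188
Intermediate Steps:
R = 3236/1573 (R = 2 - (735 - 825)/(-570 + 2143) = 2 - (-90)/1573 = 2 - 1*(-90/1573) = 2 + 90/1573 = 3236/1573 ≈ 2.0572)
k = 6 (k = (√6)² = 6)
(R/(-87))*k = ((3236/1573)/(-87))*6 = ((3236/1573)*(-1/87))*6 = -3236/136851*6 = -6472/45617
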